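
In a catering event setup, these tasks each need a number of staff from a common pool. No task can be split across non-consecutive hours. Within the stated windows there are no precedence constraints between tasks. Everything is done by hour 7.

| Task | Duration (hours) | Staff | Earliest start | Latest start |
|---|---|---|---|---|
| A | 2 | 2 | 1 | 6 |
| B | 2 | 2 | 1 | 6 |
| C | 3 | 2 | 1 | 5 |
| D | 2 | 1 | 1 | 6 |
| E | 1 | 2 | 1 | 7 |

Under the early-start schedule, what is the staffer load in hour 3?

2

At early start, hour 3 has: C.
Demand: 2 = 2.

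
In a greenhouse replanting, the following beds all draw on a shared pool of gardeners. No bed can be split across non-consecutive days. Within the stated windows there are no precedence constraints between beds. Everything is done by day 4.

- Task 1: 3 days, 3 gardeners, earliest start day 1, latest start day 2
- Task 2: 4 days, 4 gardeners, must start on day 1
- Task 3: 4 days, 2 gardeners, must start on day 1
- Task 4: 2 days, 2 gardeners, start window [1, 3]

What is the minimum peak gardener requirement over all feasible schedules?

Schedule Task 1@1, Task 2@1, Task 3@1, Task 4@1: d1:11  d2:11  d3:9  d4:6 — peak 11.
No arrangement of the 6 feasible schedules does better.

11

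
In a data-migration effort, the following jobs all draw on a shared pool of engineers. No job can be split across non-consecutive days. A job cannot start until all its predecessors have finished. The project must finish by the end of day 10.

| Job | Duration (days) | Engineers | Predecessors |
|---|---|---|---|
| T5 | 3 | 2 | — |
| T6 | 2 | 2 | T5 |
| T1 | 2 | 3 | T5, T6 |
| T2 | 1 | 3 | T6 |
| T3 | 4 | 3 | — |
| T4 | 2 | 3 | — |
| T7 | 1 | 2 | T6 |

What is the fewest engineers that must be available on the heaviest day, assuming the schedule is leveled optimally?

5

Early-start (T5@1, T6@4, T1@6, T2@6, T3@1, T4@1, T7@6) gives peak 8: d1:8  d2:8  d3:5  d4:5  d5:2  d6:8  d7:3  d8:0  d9:0  d10:0.
Shift T2→8, T4→9.
Schedule T5@1, T6@4, T1@6, T2@8, T3@1, T4@9, T7@6: d1:5  d2:5  d3:5  d4:5  d5:2  d6:5  d7:3  d8:3  d9:3  d10:3 — peak 5.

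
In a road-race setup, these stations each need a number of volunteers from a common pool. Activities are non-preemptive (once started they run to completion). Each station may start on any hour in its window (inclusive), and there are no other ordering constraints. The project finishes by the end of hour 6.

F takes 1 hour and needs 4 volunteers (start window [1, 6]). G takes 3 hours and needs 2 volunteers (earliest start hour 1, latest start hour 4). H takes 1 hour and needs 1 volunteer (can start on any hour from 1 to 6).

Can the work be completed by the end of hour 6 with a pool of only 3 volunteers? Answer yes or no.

The minimum achievable peak is 4; 3 < 4, so no feasible schedule stays within the cap.

no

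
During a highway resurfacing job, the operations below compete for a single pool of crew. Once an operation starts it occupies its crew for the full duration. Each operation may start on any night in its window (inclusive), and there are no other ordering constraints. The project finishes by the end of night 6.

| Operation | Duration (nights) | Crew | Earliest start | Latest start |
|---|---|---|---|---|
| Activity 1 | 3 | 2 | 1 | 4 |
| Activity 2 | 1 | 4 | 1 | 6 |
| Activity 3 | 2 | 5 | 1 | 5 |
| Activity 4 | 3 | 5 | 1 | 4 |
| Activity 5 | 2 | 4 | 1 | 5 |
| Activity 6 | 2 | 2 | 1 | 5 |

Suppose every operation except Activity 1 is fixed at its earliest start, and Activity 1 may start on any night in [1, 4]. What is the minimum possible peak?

20

Activity 1@1: n1:22  n2:18  n3:7  n4:0  n5:0  n6:0 → peak 22
Activity 1@2: n1:20  n2:18  n3:7  n4:2  n5:0  n6:0 → peak 20
Activity 1@3: n1:20  n2:16  n3:7  n4:2  n5:2  n6:0 → peak 20
Activity 1@4: n1:20  n2:16  n3:5  n4:2  n5:2  n6:2 → peak 20
Best is Activity 1@2, peak 20.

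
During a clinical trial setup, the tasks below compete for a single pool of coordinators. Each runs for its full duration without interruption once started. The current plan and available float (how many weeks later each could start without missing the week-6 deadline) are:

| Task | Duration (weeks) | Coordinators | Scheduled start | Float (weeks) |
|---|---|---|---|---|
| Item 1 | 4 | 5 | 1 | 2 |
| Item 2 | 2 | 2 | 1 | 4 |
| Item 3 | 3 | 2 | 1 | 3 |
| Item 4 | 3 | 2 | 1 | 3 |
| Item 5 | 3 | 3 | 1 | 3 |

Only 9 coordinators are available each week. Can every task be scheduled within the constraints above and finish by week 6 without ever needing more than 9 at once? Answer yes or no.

Schedule Item 1@1, Item 2@5, Item 3@1, Item 4@1, Item 5@4: w1:9  w2:9  w3:9  w4:8  w5:5  w6:5 — peak 9 ≤ 9.

yes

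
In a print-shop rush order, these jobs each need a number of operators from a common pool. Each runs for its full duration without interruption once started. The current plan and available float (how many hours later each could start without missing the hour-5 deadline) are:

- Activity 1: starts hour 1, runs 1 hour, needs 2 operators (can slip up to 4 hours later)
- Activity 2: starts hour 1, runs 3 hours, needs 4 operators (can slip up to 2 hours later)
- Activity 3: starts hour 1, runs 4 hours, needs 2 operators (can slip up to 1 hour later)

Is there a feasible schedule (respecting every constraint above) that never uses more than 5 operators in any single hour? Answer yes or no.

no

The minimum achievable peak is 6; 5 < 6, so no feasible schedule stays within the cap.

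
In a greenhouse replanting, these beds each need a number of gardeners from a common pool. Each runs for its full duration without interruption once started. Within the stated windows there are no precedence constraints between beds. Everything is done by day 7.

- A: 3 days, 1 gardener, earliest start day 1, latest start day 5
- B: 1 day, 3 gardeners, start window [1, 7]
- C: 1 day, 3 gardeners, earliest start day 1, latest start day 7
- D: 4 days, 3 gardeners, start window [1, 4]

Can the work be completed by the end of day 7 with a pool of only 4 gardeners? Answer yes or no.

yes

Schedule A@1, B@1, C@2, D@3: d1:4  d2:4  d3:4  d4:3  d5:3  d6:3  d7:0 — peak 4 ≤ 4.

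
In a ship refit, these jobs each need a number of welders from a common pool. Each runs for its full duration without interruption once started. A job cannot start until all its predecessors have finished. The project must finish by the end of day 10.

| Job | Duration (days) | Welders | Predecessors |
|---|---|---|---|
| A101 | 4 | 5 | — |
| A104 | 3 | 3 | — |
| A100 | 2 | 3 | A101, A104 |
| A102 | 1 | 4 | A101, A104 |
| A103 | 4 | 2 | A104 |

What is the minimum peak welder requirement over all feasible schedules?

Early-start (A101@1, A104@1, A100@5, A102@5, A103@4) gives peak 9: d1:8  d2:8  d3:8  d4:7  d5:9  d6:5  d7:2  d8:0  d9:0  d10:0.
Shift A101→4, A100→8, A102→8.
Schedule A101@4, A104@1, A100@8, A102@8, A103@4: d1:3  d2:3  d3:3  d4:7  d5:7  d6:7  d7:7  d8:7  d9:3  d10:0 — peak 7.

7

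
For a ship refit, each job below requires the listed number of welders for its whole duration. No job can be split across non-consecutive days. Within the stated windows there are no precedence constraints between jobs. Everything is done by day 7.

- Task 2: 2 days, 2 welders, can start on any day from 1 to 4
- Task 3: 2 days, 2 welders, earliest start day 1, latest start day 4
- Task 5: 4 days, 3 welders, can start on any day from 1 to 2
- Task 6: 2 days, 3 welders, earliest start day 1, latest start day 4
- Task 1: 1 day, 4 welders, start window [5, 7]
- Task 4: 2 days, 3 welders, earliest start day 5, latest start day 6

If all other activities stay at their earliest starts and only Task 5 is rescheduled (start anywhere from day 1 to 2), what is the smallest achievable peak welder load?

10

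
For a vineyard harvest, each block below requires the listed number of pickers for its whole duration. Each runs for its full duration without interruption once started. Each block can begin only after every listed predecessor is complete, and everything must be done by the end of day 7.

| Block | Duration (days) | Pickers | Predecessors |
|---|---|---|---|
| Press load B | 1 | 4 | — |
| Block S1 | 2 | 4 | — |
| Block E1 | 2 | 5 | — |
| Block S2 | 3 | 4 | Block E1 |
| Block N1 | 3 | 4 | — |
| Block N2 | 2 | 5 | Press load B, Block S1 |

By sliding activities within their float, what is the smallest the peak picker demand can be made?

9

Early-start (Press load B@1, Block S1@1, Block E1@1, Block S2@3, Block N1@1, Block N2@3) gives peak 17: d1:17  d2:13  d3:13  d4:9  d5:4  d6:0  d7:0.
Shift Block E1→2, Block S2→4, Block N1→3, Block N2→6.
Schedule Press load B@1, Block S1@1, Block E1@2, Block S2@4, Block N1@3, Block N2@6: d1:8  d2:9  d3:9  d4:8  d5:8  d6:9  d7:5 — peak 9.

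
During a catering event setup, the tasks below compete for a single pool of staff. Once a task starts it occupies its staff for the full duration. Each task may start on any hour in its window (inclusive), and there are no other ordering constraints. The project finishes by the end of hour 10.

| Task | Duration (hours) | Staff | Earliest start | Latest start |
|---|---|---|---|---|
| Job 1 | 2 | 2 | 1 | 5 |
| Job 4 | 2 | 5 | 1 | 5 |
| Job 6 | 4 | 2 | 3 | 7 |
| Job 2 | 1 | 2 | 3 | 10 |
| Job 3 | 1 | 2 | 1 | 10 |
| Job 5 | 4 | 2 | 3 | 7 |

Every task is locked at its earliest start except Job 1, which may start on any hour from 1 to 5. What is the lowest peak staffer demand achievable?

7

Job 1@1: h1:9  h2:7  h3:6  h4:4  h5:4  h6:4  h7:0  h8:0  h9:0  h10:0 → peak 9
Job 1@2: h1:7  h2:7  h3:8  h4:4  h5:4  h6:4  h7:0  h8:0  h9:0  h10:0 → peak 8
Job 1@3: h1:7  h2:5  h3:8  h4:6  h5:4  h6:4  h7:0  h8:0  h9:0  h10:0 → peak 8
Job 1@4: h1:7  h2:5  h3:6  h4:6  h5:6  h6:4  h7:0  h8:0  h9:0  h10:0 → peak 7
Job 1@5: h1:7  h2:5  h3:6  h4:4  h5:6  h6:6  h7:0  h8:0  h9:0  h10:0 → peak 7
Best is Job 1@4, peak 7.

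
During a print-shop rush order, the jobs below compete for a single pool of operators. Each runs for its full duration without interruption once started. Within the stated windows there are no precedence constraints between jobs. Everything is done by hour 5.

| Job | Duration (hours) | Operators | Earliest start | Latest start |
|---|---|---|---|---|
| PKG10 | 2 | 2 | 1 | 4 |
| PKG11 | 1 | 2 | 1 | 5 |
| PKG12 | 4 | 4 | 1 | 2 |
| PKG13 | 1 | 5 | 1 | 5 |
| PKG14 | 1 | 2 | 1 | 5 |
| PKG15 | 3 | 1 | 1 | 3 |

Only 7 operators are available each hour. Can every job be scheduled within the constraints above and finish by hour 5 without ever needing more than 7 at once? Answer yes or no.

Schedule PKG10@1, PKG11@3, PKG12@1, PKG13@5, PKG14@4, PKG15@1: h1:7  h2:7  h3:7  h4:6  h5:5 — peak 7 ≤ 7.

yes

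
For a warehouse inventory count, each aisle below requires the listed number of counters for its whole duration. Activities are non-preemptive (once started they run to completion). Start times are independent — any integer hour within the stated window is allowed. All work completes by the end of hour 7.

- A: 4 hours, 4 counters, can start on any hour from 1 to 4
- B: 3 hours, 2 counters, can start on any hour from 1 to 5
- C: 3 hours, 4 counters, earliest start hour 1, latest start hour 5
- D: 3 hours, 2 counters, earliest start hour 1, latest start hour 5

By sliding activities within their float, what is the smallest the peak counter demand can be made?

6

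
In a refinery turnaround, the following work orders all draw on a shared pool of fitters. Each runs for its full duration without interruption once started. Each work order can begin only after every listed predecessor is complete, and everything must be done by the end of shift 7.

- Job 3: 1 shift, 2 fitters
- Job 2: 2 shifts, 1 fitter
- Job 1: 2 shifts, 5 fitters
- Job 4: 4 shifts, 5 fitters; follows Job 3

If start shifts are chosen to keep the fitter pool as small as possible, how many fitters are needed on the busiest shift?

Early-start (Job 3@1, Job 2@1, Job 1@1, Job 4@2) gives peak 11: s1:8  s2:11  s3:5  s4:5  s5:5  s6:0  s7:0.
Shift Job 1→2, Job 4→4.
Schedule Job 3@1, Job 2@1, Job 1@2, Job 4@4: s1:3  s2:6  s3:5  s4:5  s5:5  s6:5  s7:5 — peak 6.

6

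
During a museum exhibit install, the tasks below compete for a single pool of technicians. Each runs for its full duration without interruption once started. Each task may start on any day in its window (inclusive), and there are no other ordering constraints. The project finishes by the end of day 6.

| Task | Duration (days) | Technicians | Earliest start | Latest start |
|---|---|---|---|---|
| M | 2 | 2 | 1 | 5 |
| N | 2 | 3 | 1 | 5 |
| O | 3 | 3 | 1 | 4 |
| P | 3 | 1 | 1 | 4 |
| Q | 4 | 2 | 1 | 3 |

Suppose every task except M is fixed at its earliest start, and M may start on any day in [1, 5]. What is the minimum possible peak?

M@1: d1:11  d2:11  d3:6  d4:2  d5:0  d6:0 → peak 11
M@2: d1:9  d2:11  d3:8  d4:2  d5:0  d6:0 → peak 11
M@3: d1:9  d2:9  d3:8  d4:4  d5:0  d6:0 → peak 9
M@4: d1:9  d2:9  d3:6  d4:4  d5:2  d6:0 → peak 9
M@5: d1:9  d2:9  d3:6  d4:2  d5:2  d6:2 → peak 9
Best is M@3, peak 9.

9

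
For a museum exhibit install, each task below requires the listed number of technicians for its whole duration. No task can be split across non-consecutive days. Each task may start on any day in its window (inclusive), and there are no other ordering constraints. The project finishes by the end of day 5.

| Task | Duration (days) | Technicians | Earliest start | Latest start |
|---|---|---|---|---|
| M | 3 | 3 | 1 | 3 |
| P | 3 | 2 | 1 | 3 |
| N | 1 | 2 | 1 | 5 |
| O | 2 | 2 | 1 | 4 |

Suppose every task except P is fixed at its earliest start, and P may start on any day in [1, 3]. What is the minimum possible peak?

7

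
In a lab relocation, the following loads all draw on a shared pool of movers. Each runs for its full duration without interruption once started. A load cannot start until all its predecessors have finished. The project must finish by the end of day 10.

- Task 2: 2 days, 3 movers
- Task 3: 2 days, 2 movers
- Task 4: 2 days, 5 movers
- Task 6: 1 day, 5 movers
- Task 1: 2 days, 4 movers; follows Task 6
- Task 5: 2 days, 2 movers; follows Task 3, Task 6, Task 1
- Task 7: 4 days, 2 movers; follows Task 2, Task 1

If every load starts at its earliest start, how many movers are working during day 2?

At early start, day 2 has: Task 2, Task 3, Task 4, Task 1.
Demand: 3 + 2 + 5 + 4 = 14.

14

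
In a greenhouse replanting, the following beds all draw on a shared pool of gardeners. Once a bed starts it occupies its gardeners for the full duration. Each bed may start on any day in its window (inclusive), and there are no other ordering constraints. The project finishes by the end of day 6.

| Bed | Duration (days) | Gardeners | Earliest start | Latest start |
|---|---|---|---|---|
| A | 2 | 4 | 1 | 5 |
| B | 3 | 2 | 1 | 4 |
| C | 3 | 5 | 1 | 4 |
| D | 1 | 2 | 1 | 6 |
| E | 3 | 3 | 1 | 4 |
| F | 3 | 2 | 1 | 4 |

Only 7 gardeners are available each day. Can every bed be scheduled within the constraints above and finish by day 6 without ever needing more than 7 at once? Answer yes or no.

no

Total gardener-days = 46; over 6 days the average is 46/6 > 7, so some day must exceed 7.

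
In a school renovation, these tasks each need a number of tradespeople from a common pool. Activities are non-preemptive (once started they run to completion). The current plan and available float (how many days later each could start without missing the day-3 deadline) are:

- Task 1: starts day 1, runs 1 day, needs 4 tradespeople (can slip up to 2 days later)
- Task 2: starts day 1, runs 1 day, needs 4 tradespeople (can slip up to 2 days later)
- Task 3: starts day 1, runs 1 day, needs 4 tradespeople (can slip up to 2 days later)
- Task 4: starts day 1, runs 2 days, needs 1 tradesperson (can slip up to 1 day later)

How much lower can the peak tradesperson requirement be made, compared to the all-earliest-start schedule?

8

Early-start peak: d1:13  d2:1  d3:0 ⇒ 13.
Leveled (Task 1@1, Task 2@2, Task 3@3, Task 4@1): d1:5  d2:5  d3:4 ⇒ 5.
Reduction 13 − 5 = 8.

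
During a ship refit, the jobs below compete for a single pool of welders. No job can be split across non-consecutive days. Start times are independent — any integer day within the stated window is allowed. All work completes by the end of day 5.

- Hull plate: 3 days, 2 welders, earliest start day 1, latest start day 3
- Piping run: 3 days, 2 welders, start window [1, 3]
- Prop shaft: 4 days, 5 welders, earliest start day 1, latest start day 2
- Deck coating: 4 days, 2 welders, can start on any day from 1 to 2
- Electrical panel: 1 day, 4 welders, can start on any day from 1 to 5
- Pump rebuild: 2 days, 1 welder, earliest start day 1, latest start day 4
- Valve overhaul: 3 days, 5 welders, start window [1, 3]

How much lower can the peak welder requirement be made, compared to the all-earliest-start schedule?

5

Early-start peak: d1:21  d2:17  d3:16  d4:7  d5:0 ⇒ 21.
Leveled (Hull plate@1, Piping run@1, Prop shaft@1, Deck coating@1, Electrical panel@1, Pump rebuild@1, Valve overhaul@3): d1:16  d2:12  d3:16  d4:12  d5:5 ⇒ 16.
Reduction 21 − 16 = 5.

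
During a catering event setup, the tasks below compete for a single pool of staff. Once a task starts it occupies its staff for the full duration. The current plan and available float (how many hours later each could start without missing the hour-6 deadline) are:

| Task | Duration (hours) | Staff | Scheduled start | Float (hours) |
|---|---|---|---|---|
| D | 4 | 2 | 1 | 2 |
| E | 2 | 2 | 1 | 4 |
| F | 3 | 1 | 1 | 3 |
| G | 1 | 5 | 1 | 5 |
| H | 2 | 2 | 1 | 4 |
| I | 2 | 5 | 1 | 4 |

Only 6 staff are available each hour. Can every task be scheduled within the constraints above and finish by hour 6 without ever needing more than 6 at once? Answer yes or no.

no

The minimum achievable peak is 7; 6 < 7, so no feasible schedule stays within the cap.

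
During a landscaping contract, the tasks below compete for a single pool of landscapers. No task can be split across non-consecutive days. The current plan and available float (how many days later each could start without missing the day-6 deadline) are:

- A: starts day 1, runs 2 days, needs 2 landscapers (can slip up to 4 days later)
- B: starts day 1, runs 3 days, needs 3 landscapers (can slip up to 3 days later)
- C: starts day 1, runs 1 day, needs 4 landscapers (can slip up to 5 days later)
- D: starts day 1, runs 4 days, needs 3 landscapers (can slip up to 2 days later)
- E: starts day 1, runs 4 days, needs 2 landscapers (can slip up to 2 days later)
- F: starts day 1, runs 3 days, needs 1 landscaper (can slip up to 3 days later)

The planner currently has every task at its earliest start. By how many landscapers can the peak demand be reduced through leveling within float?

7

Early-start peak: d1:15  d2:11  d3:9  d4:5  d5:0  d6:0 ⇒ 15.
Leveled (A@1, B@1, C@5, D@1, E@3, F@4): d1:8  d2:8  d3:8  d4:6  d5:7  d6:3 ⇒ 8.
Reduction 15 − 8 = 7.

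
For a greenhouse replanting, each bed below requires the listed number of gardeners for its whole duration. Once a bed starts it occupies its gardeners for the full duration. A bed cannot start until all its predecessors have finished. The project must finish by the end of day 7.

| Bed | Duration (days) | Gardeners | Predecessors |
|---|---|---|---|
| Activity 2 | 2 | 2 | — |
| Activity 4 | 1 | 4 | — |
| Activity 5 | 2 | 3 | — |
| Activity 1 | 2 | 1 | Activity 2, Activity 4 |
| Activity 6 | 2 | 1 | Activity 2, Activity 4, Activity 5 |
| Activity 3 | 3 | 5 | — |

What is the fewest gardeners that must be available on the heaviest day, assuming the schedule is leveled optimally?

6

Early-start (Activity 2@1, Activity 4@1, Activity 5@1, Activity 1@3, Activity 6@3, Activity 3@1) gives peak 14: d1:14  d2:10  d3:7  d4:2  d5:0  d6:0  d7:0.
Shift Activity 5→2, Activity 6→4, Activity 3→5.
Schedule Activity 2@1, Activity 4@1, Activity 5@2, Activity 1@3, Activity 6@4, Activity 3@5: d1:6  d2:5  d3:4  d4:2  d5:6  d6:5  d7:5 — peak 6.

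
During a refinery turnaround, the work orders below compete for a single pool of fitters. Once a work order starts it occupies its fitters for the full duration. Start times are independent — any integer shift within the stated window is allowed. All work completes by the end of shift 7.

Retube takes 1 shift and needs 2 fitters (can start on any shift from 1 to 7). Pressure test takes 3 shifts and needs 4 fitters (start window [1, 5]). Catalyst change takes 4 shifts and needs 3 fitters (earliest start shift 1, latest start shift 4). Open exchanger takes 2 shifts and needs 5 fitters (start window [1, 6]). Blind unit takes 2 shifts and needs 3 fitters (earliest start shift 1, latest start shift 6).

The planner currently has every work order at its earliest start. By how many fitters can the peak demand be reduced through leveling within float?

Early-start peak: s1:17  s2:15  s3:7  s4:3  s5:0  s6:0  s7:0 ⇒ 17.
Leveled (Retube@1, Pressure test@1, Catalyst change@2, Open exchanger@6, Blind unit@4): s1:6  s2:7  s3:7  s4:6  s5:6  s6:5  s7:5 ⇒ 7.
Reduction 17 − 7 = 10.

10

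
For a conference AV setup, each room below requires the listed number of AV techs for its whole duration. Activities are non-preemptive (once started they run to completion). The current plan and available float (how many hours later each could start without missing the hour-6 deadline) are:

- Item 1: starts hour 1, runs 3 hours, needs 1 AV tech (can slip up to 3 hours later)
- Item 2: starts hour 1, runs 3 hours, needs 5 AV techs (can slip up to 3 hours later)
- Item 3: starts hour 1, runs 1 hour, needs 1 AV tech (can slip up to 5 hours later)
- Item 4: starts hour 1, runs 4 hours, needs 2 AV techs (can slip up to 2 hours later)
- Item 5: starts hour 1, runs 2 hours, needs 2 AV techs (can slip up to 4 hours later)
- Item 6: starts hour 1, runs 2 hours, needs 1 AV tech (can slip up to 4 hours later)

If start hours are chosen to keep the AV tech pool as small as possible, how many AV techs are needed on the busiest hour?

Early-start (Item 1@1, Item 2@1, Item 3@1, Item 4@1, Item 5@1, Item 6@1) gives peak 12: h1:12  h2:11  h3:8  h4:2  h5:0  h6:0.
Shift Item 2→4.
Schedule Item 1@1, Item 2@4, Item 3@1, Item 4@1, Item 5@1, Item 6@1: h1:7  h2:6  h3:3  h4:7  h5:5  h6:5 — peak 7.

7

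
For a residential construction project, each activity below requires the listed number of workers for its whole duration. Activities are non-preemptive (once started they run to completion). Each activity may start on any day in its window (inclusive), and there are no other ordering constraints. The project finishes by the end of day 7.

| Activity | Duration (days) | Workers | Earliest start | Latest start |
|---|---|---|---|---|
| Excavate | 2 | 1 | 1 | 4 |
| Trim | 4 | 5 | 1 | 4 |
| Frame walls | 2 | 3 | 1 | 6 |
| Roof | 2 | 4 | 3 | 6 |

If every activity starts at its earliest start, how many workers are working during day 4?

9

At early start, day 4 has: Trim, Roof.
Demand: 5 + 4 = 9.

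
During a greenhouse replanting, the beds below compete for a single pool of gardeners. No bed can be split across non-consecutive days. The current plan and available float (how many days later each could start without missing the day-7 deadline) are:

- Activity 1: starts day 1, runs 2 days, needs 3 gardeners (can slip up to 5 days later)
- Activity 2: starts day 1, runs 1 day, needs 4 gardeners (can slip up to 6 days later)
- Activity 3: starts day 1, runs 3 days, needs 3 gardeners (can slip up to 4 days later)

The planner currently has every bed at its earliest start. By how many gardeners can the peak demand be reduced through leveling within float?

6

Early-start peak: d1:10  d2:6  d3:3  d4:0  d5:0  d6:0  d7:0 ⇒ 10.
Leveled (Activity 1@1, Activity 2@3, Activity 3@4): d1:3  d2:3  d3:4  d4:3  d5:3  d6:3  d7:0 ⇒ 4.
Reduction 10 − 4 = 6.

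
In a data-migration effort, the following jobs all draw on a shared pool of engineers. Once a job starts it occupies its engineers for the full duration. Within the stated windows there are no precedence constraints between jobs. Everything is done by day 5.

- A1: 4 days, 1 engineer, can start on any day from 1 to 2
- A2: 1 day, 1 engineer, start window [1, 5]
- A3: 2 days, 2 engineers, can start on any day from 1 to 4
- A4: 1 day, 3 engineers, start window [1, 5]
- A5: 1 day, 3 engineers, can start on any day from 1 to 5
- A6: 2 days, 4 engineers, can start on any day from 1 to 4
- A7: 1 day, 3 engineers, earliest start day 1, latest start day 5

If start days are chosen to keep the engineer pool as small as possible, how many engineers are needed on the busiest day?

6

Early-start (A1@1, A2@1, A3@1, A4@1, A5@1, A6@1, A7@1) gives peak 17: d1:17  d2:7  d3:1  d4:1  d5:0.
Shift A4→2, A5→5, A6→3, A7→5.
Schedule A1@1, A2@1, A3@1, A4@2, A5@5, A6@3, A7@5: d1:4  d2:6  d3:5  d4:5  d5:6 — peak 6.
Total engineer-days = 26 over 5 days ⇒ peak ≥ ⌈26/5⌉ = 6, so 6 is optimal.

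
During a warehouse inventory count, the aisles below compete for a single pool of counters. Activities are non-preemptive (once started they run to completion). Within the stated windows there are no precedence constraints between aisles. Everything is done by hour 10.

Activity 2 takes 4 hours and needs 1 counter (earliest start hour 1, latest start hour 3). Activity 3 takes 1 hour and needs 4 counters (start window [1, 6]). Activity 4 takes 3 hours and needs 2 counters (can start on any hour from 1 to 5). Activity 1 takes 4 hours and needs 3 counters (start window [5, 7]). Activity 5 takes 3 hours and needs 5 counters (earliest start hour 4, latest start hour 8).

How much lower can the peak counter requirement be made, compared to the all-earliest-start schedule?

Early-start peak: h1:7  h2:3  h3:3  h4:6  h5:8  h6:8  h7:3  h8:3  h9:0  h10:0 ⇒ 8.
Leveled (Activity 2@2, Activity 3@1, Activity 4@1, Activity 1@7, Activity 5@4): h1:6  h2:3  h3:3  h4:6  h5:6  h6:5  h7:3  h8:3  h9:3  h10:3 ⇒ 6.
Reduction 8 − 6 = 2.

2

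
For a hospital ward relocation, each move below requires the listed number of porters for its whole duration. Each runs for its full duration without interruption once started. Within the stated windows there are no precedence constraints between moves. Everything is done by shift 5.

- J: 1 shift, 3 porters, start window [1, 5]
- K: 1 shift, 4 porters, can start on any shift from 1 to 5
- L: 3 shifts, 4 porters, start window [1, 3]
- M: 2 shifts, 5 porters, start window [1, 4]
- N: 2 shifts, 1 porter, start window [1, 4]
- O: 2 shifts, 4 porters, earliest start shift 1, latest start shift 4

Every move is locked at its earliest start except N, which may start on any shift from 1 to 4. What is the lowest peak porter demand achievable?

N@1: s1:21  s2:14  s3:4  s4:0  s5:0 → peak 21
N@2: s1:20  s2:14  s3:5  s4:0  s5:0 → peak 20
N@3: s1:20  s2:13  s3:5  s4:1  s5:0 → peak 20
N@4: s1:20  s2:13  s3:4  s4:1  s5:1 → peak 20
Best is N@2, peak 20.

20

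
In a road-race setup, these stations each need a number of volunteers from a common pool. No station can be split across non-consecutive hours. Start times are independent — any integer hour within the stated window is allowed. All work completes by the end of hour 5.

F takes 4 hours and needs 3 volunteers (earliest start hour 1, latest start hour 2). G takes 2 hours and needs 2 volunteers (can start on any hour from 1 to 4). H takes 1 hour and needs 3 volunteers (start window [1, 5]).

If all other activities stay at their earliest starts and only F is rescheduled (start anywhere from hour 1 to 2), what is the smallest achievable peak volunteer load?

5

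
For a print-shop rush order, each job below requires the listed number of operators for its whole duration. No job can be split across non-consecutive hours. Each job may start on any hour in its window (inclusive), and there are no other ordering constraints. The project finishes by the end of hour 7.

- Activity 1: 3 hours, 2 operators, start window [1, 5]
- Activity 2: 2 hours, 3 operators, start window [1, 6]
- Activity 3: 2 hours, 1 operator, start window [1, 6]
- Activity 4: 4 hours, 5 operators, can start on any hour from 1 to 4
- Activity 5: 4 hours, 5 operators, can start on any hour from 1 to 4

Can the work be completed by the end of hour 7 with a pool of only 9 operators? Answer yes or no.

no

The minimum achievable peak is 10; 9 < 10, so no feasible schedule stays within the cap.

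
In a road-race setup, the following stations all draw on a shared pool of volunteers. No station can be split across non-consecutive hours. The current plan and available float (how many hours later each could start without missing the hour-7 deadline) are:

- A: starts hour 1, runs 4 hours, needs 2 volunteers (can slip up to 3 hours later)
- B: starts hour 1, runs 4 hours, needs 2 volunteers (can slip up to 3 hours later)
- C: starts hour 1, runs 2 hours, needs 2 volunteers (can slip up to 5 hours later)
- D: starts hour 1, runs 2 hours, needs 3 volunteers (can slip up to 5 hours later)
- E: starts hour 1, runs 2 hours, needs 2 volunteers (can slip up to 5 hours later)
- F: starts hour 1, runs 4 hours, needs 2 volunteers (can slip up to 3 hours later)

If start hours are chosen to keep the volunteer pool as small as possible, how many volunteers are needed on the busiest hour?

7

Early-start (A@1, B@1, C@1, D@1, E@1, F@1) gives peak 13: h1:13  h2:13  h3:6  h4:6  h5:0  h6:0  h7:0.
Shift D→5, E→5, F→3.
Schedule A@1, B@1, C@1, D@5, E@5, F@3: h1:6  h2:6  h3:6  h4:6  h5:7  h6:7  h7:0 — peak 7.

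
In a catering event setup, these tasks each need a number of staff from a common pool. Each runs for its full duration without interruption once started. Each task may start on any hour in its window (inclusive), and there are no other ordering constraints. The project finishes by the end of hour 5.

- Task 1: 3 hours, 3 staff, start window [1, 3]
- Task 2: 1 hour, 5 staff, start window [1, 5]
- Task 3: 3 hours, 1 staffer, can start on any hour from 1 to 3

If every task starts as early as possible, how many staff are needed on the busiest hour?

9

Early-start schedule: Task 1@1, Task 2@1, Task 3@1.
Load per hour: hour 1: 9, hour 2: 4, hour 3: 4, hour 4: 0, hour 5: 0.
Peak is 9.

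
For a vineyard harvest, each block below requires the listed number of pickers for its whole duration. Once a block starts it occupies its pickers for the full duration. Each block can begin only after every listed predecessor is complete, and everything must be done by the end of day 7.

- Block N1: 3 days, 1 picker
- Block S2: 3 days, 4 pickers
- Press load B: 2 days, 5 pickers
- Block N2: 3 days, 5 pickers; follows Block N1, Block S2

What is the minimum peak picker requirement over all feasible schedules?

Schedule Block N1@1, Block S2@1, Press load B@1, Block N2@4: d1:10  d2:10  d3:5  d4:5  d5:5  d6:5  d7:0 — peak 10.

10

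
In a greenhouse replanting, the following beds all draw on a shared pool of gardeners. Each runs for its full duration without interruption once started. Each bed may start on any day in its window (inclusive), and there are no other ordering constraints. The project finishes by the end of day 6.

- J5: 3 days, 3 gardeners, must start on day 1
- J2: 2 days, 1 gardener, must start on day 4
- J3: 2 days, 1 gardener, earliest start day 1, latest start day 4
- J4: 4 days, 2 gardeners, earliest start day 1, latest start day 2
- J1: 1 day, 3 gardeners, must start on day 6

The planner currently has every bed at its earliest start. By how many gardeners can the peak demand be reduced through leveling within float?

1

Early-start peak: d1:6  d2:6  d3:5  d4:3  d5:1  d6:3 ⇒ 6.
Leveled (J5@1, J2@4, J3@4, J4@1, J1@6): d1:5  d2:5  d3:5  d4:4  d5:2  d6:3 ⇒ 5.
Reduction 6 − 5 = 1.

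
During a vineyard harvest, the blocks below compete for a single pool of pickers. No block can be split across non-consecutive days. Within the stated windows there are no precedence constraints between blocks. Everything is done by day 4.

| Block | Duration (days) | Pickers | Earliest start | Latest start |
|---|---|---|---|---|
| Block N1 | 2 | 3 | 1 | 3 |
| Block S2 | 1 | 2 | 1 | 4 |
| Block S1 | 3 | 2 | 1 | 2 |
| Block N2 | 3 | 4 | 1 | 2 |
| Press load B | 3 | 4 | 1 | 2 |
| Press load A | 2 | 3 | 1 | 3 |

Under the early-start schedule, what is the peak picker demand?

Early-start schedule: Block N1@1, Block S2@1, Block S1@1, Block N2@1, Press load B@1, Press load A@1.
Load per day: day 1: 18, day 2: 16, day 3: 10, day 4: 0.
Peak is 18.

18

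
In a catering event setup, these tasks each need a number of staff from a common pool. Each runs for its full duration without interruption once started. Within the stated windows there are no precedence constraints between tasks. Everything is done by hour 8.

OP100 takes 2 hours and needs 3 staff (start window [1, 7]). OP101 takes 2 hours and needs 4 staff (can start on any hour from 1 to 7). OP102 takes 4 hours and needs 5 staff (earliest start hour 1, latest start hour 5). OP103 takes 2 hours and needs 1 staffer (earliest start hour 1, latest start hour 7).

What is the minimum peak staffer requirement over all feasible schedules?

Early-start (OP100@1, OP101@1, OP102@1, OP103@1) gives peak 13: h1:13  h2:13  h3:5  h4:5  h5:0  h6:0  h7:0  h8:0.
Shift OP101→3, OP102→5.
Schedule OP100@1, OP101@3, OP102@5, OP103@1: h1:4  h2:4  h3:4  h4:4  h5:5  h6:5  h7:5  h8:5 — peak 5.
Total staffer-hours = 36 over 8 hours ⇒ peak ≥ ⌈36/8⌉ = 5, so 5 is optimal.

5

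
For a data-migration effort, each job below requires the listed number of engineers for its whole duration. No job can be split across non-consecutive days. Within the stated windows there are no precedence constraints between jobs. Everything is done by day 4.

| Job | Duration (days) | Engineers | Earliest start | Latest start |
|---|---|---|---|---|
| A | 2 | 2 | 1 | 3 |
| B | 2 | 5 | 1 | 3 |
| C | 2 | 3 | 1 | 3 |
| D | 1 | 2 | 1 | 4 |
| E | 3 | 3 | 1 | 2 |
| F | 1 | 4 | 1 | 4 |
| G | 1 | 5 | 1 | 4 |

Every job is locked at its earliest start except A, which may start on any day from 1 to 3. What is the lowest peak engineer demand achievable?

22

A@1: d1:24  d2:13  d3:3  d4:0 → peak 24
A@2: d1:22  d2:13  d3:5  d4:0 → peak 22
A@3: d1:22  d2:11  d3:5  d4:2 → peak 22
Best is A@2, peak 22.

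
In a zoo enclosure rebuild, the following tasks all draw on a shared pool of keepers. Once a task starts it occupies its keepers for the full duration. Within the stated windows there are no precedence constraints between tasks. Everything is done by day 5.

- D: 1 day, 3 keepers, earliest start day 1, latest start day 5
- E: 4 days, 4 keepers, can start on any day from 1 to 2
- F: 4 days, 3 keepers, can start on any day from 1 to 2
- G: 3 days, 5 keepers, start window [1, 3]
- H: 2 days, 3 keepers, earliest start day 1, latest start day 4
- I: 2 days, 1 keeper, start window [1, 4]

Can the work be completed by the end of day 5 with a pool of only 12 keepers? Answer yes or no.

yes

Schedule D@1, E@1, F@2, G@1, H@4, I@4: d1:12  d2:12  d3:12  d4:11  d5:7 — peak 12 ≤ 12.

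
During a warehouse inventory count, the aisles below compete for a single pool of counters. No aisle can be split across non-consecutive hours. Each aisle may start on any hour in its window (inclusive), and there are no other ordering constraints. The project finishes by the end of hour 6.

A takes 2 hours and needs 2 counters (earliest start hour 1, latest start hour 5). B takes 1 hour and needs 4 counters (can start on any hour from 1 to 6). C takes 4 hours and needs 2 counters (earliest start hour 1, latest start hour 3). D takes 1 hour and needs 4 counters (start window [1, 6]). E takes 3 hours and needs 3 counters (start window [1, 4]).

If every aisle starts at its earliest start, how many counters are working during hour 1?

15

At early start, hour 1 has: A, B, C, D, E.
Demand: 2 + 4 + 2 + 4 + 3 = 15.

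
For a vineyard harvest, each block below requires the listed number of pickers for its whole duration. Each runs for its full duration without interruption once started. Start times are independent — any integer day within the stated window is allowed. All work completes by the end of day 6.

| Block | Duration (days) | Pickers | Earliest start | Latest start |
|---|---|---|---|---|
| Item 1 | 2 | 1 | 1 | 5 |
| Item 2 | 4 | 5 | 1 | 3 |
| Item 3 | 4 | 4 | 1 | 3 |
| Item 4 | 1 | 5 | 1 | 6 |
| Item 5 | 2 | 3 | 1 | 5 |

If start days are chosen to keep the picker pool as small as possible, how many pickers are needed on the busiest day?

9

Early-start (Item 1@1, Item 2@1, Item 3@1, Item 4@1, Item 5@1) gives peak 18: d1:18  d2:13  d3:9  d4:9  d5:0  d6:0.
Shift Item 3→3, Item 4→5.
Schedule Item 1@1, Item 2@1, Item 3@3, Item 4@5, Item 5@1: d1:9  d2:9  d3:9  d4:9  d5:9  d6:4 — peak 9.
Total picker-days = 49 over 6 days ⇒ peak ≥ ⌈49/6⌉ = 9, so 9 is optimal.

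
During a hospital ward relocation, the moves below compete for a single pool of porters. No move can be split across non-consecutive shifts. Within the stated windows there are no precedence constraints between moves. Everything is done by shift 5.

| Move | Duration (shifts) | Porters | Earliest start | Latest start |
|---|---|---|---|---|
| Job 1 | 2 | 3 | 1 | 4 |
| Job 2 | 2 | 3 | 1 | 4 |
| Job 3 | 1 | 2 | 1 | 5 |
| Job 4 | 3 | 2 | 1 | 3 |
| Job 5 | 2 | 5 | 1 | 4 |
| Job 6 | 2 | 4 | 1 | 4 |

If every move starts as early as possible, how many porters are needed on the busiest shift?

Early-start schedule: Job 1@1, Job 2@1, Job 3@1, Job 4@1, Job 5@1, Job 6@1.
Load per shift: shift 1: 19, shift 2: 17, shift 3: 2, shift 4: 0, shift 5: 0.
Peak is 19.

19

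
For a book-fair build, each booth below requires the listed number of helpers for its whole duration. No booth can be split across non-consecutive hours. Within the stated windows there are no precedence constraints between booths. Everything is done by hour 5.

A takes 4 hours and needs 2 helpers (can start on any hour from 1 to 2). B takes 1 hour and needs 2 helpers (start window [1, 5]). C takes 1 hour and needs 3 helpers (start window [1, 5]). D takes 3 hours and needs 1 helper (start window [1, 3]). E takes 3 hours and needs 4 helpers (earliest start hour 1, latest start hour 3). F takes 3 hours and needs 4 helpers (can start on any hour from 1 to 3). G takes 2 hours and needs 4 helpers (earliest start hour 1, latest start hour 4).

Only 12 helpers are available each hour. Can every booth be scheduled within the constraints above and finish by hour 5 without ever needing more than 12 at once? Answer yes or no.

Schedule A@1, B@1, C@1, D@2, E@1, F@2, G@4: h1:11  h2:11  h3:11  h4:11  h5:4 — peak 11 ≤ 12.

yes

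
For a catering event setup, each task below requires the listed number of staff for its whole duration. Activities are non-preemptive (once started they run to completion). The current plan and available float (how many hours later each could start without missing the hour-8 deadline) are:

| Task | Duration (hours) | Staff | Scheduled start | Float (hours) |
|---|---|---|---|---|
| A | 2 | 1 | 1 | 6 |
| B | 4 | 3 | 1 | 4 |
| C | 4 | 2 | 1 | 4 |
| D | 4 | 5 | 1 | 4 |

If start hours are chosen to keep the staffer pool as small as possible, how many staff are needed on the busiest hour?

6

Early-start (A@1, B@1, C@1, D@1) gives peak 11: h1:11  h2:11  h3:10  h4:10  h5:0  h6:0  h7:0  h8:0.
Shift D→5.
Schedule A@1, B@1, C@1, D@5: h1:6  h2:6  h3:5  h4:5  h5:5  h6:5  h7:5  h8:5 — peak 6.
Total staffer-hours = 42 over 8 hours ⇒ peak ≥ ⌈42/8⌉ = 6, so 6 is optimal.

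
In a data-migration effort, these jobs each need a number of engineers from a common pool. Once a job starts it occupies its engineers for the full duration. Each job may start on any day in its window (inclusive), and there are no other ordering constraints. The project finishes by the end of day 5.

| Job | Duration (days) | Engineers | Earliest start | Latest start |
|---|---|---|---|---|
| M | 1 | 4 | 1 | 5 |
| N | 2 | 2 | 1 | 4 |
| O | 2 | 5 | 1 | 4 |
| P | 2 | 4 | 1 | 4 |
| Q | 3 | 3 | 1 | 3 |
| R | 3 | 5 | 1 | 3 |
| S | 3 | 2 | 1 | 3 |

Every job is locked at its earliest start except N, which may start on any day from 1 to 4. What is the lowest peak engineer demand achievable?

23

N@1: d1:25  d2:21  d3:10  d4:0  d5:0 → peak 25
N@2: d1:23  d2:21  d3:12  d4:0  d5:0 → peak 23
N@3: d1:23  d2:19  d3:12  d4:2  d5:0 → peak 23
N@4: d1:23  d2:19  d3:10  d4:2  d5:2 → peak 23
Best is N@2, peak 23.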